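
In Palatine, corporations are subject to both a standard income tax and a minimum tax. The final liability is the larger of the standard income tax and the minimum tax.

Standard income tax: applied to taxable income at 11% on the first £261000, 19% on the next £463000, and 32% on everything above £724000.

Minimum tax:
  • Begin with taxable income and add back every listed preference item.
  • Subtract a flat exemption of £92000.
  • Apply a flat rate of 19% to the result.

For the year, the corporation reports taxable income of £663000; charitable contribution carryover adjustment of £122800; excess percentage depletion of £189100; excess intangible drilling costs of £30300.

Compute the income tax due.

Minimum tax:
  Adjusted income: £663000 + £122800 + £189100 + £30300 = £1005200
  Less exemption £92000 → base £913200
  £913200 × 19% = £173508

Standard income tax:
  £261000 × 11% = £28710
  £402000 × 19% = £76380
  → £105090

£173508 > £105090, so the minimum tax is the binding amount.

£173508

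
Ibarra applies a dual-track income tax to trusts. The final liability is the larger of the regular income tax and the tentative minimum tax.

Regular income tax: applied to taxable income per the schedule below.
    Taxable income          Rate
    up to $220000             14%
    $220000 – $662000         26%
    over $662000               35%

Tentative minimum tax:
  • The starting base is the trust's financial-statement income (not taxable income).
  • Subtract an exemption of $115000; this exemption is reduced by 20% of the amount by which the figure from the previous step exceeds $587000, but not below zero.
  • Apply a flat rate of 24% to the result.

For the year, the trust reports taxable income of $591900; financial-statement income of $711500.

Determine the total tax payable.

$149136

Tentative minimum tax:
  Base (financial-statement income): $711500
  Exemption: $115000 − 20% × ($711500 − $587000) = $115000 − $24900 = $90100
  Base: $711500 − $90100 = $621400
  $621400 × 24% = $149136

Regular income tax:
  $220000 × 14% = $30800
  $371900 × 26% = $96694
  → $127494

$149136 > $127494, so the tentative minimum tax is the binding amount.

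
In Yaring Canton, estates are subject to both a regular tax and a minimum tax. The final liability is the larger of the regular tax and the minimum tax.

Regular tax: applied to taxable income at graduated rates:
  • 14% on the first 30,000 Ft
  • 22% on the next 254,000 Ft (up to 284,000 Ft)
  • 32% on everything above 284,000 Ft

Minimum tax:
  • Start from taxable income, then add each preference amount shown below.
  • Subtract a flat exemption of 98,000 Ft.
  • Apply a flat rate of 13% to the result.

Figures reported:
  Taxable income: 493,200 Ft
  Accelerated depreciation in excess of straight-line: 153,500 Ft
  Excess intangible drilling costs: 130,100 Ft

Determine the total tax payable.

Regular tax:
  30,000 Ft × 14% = 4,200 Ft
  254,000 Ft × 22% = 55,880 Ft
  209,200 Ft × 32% = 66,944 Ft
  → 127,024 Ft

Minimum tax:
  Adjusted income: 493,200 Ft + 153,500 Ft + 130,100 Ft = 776,800 Ft
  Less exemption 98,000 Ft → base 678,800 Ft
  678,800 Ft × 13% = 88,244 Ft

127,024 Ft > 88,244 Ft, so the regular tax governs.

127,024 Ft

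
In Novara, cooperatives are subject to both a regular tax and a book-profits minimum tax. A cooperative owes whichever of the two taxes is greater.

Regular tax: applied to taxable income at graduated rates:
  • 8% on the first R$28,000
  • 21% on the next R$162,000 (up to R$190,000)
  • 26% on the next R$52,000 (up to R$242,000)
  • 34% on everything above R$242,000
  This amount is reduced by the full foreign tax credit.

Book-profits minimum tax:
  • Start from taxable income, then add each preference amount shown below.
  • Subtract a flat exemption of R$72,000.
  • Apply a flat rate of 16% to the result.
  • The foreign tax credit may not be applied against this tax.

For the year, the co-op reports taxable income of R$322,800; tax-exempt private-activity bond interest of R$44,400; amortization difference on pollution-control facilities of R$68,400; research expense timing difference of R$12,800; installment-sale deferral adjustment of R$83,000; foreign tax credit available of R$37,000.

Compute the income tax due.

R$73,504

Book-profits minimum tax:
  Adjusted income: R$322,800 + R$44,400 + R$68,400 + R$12,800 + R$83,000 = R$531,400
  Less exemption R$72,000 → base R$459,400
  R$459,400 × 16% = R$73,504

Regular tax:
  R$28,000 × 8% = R$2,240
  R$162,000 × 21% = R$34,020
  R$52,000 × 26% = R$13,520
  R$80,800 × 34% = R$27,472
  → R$77,252
  Less foreign tax credit R$37,000 → R$40,252

R$73,504 > R$40,252, so the book-profits minimum tax is the binding amount.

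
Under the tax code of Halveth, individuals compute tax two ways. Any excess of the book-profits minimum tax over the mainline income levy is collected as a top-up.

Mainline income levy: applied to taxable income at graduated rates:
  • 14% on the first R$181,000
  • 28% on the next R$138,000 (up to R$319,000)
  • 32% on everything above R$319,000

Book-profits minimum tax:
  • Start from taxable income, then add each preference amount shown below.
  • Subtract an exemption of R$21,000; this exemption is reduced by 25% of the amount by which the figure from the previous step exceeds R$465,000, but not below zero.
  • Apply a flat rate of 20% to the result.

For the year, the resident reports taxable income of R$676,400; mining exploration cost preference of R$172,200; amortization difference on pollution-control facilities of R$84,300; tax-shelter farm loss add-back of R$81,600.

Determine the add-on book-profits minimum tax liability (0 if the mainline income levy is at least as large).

R$24,552

Mainline income levy:
  R$181,000 × 14% = R$25,340
  R$138,000 × 28% = R$38,640
  R$357,400 × 32% = R$114,368
  → R$178,348

Book-profits minimum tax:
  Adjusted income: R$676,400 + R$172,200 + R$84,300 + R$81,600 = R$1,014,500
  Exemption: 25% × (R$1,014,500 − R$465,000) = R$137,375 ≥ R$21,000, so the exemption is fully phased out
  Base: R$1,014,500 − R$0 = R$1,014,500
  R$1,014,500 × 20% = R$202,900

Excess of book-profits minimum tax over mainline income levy: R$202,900 − R$178,348 = R$24,552.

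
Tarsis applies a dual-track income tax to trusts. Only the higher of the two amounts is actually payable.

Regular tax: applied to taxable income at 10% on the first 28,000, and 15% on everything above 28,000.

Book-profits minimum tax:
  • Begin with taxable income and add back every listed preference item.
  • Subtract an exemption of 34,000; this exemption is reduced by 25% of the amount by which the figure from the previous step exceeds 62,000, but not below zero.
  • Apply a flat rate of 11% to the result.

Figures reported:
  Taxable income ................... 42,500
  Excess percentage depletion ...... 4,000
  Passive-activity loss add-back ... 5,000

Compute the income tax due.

4,975

Regular tax:
  28,000 × 10% = 2,800
  14,500 × 15% = 2,175
  → 4,975

Book-profits minimum tax:
  Adjusted income: 42,500 + 4,000 + 5,000 = 51,500
  Exemption: 51,500 ≤ 62,000, so full 34,000 applies
  Base: 51,500 − 34,000 = 17,500
  17,500 × 11% = 1,925

4,975 > 1,925, so the regular tax governs.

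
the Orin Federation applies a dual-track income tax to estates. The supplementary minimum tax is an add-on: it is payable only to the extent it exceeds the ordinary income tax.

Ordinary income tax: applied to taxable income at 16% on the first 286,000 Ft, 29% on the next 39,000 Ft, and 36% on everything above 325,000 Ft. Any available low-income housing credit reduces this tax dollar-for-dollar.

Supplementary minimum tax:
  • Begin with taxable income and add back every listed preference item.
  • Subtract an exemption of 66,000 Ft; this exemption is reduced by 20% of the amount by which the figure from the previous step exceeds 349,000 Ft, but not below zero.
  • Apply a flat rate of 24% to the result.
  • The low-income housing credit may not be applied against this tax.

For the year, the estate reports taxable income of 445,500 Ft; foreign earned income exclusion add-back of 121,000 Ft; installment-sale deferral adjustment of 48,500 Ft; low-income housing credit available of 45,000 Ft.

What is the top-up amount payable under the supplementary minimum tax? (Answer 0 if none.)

Ordinary income tax:
  286,000 Ft × 16% = 45,760 Ft
  39,000 Ft × 29% = 11,310 Ft
  120,500 Ft × 36% = 43,380 Ft
  → 100,450 Ft
  Less low-income housing credit 45,000 Ft → 55,450 Ft

Supplementary minimum tax:
  Adjusted income: 445,500 Ft + 121,000 Ft + 48,500 Ft = 615,000 Ft
  Exemption: 66,000 Ft − 20% × (615,000 Ft − 349,000 Ft) = 66,000 Ft − 53,200 Ft = 12,800 Ft
  Base: 615,000 Ft − 12,800 Ft = 602,200 Ft
  602,200 Ft × 24% = 144,528 Ft

Excess of supplementary minimum tax over ordinary income tax: 144,528 Ft − 55,450 Ft = 89,078 Ft.

89,078 Ft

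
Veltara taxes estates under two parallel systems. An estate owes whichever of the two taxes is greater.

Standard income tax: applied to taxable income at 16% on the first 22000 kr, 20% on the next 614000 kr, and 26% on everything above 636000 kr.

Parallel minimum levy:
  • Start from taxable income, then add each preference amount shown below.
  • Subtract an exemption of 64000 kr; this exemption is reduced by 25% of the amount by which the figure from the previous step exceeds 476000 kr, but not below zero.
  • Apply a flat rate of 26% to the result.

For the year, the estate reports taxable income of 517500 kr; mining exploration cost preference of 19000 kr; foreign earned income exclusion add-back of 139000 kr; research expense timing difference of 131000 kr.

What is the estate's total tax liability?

209690 kr

Standard income tax:
  22000 kr × 16% = 3520 kr
  495500 kr × 20% = 99100 kr
  → 102620 kr

Parallel minimum levy:
  Adjusted income: 517500 kr + 19000 kr + 139000 kr + 131000 kr = 806500 kr
  Exemption: 25% × (806500 kr − 476000 kr) = 82625 kr ≥ 64000 kr, so the exemption is fully phased out
  Base: 806500 kr − 0 kr = 806500 kr
  806500 kr × 26% = 209690 kr

209690 kr > 102620 kr, so the parallel minimum levy is the binding amount.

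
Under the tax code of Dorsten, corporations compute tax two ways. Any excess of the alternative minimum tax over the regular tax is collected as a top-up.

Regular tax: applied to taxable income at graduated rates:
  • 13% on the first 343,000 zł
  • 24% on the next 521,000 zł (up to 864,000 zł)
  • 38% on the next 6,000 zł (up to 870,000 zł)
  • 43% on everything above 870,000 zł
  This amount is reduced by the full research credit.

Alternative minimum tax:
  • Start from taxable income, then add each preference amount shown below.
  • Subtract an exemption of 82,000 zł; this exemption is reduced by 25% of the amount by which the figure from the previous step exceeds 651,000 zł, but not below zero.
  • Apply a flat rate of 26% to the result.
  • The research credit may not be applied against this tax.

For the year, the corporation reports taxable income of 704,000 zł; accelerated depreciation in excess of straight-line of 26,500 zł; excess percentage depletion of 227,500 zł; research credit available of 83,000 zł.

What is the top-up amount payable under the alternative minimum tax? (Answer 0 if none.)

199,485 zł

Regular tax:
  343,000 zł × 13% = 44,590 zł
  361,000 zł × 24% = 86,640 zł
  → 131,230 zł
  Less research credit 83,000 zł → 48,230 zł

Alternative minimum tax:
  Adjusted income: 704,000 zł + 26,500 zł + 227,500 zł = 958,000 zł
  Exemption: 82,000 zł − 25% × (958,000 zł − 651,000 zł) = 82,000 zł − 76,750 zł = 5,250 zł
  Base: 958,000 zł − 5,250 zł = 952,750 zł
  952,750 zł × 26% = 247,715 zł

Excess of alternative minimum tax over regular tax: 247,715 zł − 48,230 zł = 199,485 zł.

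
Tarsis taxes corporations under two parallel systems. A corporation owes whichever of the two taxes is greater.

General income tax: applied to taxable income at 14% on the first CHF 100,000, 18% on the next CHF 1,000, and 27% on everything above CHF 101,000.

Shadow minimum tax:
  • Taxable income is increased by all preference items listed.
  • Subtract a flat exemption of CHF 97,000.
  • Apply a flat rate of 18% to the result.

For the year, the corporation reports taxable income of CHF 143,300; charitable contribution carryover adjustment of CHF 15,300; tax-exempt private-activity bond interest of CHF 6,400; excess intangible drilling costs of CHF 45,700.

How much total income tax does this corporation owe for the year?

CHF 25,601

Shadow minimum tax:
  Adjusted income: CHF 143,300 + CHF 15,300 + CHF 6,400 + CHF 45,700 = CHF 210,700
  Less exemption CHF 97,000 → base CHF 113,700
  CHF 113,700 × 18% = CHF 20,466

General income tax:
  CHF 100,000 × 14% = CHF 14,000
  CHF 1,000 × 18% = CHF 180
  CHF 42,300 × 27% = CHF 11,421
  → CHF 25,601

CHF 25,601 > CHF 20,466, so the general income tax governs.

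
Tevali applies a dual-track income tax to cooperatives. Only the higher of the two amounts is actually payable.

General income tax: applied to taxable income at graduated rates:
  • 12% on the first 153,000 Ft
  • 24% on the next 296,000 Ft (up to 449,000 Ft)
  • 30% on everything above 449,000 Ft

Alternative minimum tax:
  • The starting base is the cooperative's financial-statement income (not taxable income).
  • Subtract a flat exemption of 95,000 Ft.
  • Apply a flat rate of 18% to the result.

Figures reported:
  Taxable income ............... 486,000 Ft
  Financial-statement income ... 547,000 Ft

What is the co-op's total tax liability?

Alternative minimum tax:
  Base (financial-statement income): 547,000 Ft
  Less exemption 95,000 Ft → base 452,000 Ft
  452,000 Ft × 18% = 81,360 Ft

General income tax:
  153,000 Ft × 12% = 18,360 Ft
  296,000 Ft × 24% = 71,040 Ft
  37,000 Ft × 30% = 11,100 Ft
  → 100,500 Ft

100,500 Ft > 81,360 Ft, so the general income tax governs.

100,500 Ft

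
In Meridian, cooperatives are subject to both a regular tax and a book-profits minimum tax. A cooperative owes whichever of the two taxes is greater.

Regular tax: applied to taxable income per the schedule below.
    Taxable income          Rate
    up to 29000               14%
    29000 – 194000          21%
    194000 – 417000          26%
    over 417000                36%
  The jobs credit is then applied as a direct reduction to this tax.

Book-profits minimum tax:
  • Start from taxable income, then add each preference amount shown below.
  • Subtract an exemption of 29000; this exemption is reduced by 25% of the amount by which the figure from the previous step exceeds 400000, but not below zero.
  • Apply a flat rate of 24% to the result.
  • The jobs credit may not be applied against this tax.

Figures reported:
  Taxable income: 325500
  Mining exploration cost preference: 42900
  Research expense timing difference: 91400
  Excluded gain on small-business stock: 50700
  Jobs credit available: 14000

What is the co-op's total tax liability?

Regular tax:
  29000 × 14% = 4060
  165000 × 21% = 34650
  131500 × 26% = 34190
  → 72900
  Less jobs credit 14000 → 58900

Book-profits minimum tax:
  Adjusted income: 325500 + 42900 + 91400 + 50700 = 510500
  Exemption: 29000 − 25% × (510500 − 400000) = 29000 − 27625 = 1375
  Base: 510500 − 1375 = 509125
  509125 × 24% = 122190

122190 > 58900, so the book-profits minimum tax is the binding amount.

122190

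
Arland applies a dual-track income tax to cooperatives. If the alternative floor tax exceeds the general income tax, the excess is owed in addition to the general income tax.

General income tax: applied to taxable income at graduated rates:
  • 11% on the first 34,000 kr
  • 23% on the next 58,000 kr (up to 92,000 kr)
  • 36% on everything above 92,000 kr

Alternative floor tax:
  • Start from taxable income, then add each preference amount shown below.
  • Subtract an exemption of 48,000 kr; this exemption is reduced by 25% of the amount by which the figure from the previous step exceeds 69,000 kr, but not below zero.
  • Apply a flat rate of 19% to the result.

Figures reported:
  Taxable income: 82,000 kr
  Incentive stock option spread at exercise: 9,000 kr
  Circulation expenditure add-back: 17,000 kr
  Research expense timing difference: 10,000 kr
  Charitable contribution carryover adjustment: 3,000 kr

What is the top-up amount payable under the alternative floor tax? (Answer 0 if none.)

1,560 kr

General income tax:
  34,000 kr × 11% = 3,740 kr
  48,000 kr × 23% = 11,040 kr
  → 14,780 kr

Alternative floor tax:
  Adjusted income: 82,000 kr + 9,000 kr + 17,000 kr + 10,000 kr + 3,000 kr = 121,000 kr
  Exemption: 48,000 kr − 25% × (121,000 kr − 69,000 kr) = 48,000 kr − 13,000 kr = 35,000 kr
  Base: 121,000 kr − 35,000 kr = 86,000 kr
  86,000 kr × 19% = 16,340 kr

Excess of alternative floor tax over general income tax: 16,340 kr − 14,780 kr = 1,560 kr.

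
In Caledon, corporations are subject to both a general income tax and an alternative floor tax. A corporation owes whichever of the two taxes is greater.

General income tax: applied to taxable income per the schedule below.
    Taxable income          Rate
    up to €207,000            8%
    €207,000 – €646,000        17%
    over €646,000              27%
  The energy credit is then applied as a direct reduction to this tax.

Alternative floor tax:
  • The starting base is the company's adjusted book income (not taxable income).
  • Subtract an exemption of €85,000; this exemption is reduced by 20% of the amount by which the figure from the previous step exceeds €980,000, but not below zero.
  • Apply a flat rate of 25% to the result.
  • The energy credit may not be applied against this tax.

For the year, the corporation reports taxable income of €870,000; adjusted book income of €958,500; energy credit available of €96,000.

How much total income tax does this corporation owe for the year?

€218,375

Alternative floor tax:
  Base (adjusted book income): €958,500
  Exemption: €958,500 ≤ €980,000, so full €85,000 applies
  Base: €958,500 − €85,000 = €873,500
  €873,500 × 25% = €218,375

General income tax:
  €207,000 × 8% = €16,560
  €439,000 × 17% = €74,630
  €224,000 × 27% = €60,480
  → €151,670
  Less energy credit €96,000 → €55,670

€218,375 > €55,670, so the alternative floor tax is the binding amount.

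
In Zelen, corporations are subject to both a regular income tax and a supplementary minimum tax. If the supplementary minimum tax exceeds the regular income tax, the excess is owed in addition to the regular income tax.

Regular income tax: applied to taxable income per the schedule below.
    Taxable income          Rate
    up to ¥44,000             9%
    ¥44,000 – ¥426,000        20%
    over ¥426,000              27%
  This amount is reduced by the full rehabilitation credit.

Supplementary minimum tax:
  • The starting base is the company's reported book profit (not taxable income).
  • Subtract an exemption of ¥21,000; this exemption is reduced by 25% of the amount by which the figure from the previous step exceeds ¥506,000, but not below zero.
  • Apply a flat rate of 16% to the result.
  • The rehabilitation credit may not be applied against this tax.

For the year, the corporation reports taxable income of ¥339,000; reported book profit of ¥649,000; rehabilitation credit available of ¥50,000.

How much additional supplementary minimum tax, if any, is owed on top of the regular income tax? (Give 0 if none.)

Supplementary minimum tax:
  Base (reported book profit): ¥649,000
  Exemption: 25% × (¥649,000 − ¥506,000) = ¥35,750 ≥ ¥21,000, so the exemption is fully phased out
  Base: ¥649,000 − ¥0 = ¥649,000
  ¥649,000 × 16% = ¥103,840

Regular income tax:
  ¥44,000 × 9% = ¥3,960
  ¥295,000 × 20% = ¥59,000
  → ¥62,960
  Less rehabilitation credit ¥50,000 → ¥12,960

Excess of supplementary minimum tax over regular income tax: ¥103,840 − ¥12,960 = ¥90,880.

¥90,880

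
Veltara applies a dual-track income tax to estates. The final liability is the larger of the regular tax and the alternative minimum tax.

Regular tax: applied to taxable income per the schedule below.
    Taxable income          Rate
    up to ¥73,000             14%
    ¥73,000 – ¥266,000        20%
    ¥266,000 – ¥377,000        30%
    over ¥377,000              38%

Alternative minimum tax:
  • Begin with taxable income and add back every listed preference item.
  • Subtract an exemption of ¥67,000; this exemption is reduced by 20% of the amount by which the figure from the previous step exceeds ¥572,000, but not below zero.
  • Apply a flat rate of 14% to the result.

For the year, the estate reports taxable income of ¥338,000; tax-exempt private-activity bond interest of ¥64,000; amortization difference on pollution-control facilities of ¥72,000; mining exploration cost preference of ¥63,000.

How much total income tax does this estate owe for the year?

¥70,420

Alternative minimum tax:
  Adjusted income: ¥338,000 + ¥64,000 + ¥72,000 + ¥63,000 = ¥537,000
  Exemption: ¥537,000 ≤ ¥572,000, so full ¥67,000 applies
  Base: ¥537,000 − ¥67,000 = ¥470,000
  ¥470,000 × 14% = ¥65,800

Regular tax:
  ¥73,000 × 14% = ¥10,220
  ¥193,000 × 20% = ¥38,600
  ¥72,000 × 30% = ¥21,600
  → ¥70,420

¥70,420 > ¥65,800, so the regular tax governs.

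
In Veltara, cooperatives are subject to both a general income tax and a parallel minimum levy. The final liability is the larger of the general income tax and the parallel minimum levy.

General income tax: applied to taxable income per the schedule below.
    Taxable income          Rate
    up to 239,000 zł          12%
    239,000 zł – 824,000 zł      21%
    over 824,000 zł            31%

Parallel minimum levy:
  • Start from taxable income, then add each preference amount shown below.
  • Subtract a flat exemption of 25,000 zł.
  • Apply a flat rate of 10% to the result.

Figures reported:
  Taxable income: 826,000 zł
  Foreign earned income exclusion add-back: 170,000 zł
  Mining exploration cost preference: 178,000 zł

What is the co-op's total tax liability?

152,150 zł

General income tax:
  239,000 zł × 12% = 28,680 zł
  585,000 zł × 21% = 122,850 zł
  2,000 zł × 31% = 620 zł
  → 152,150 zł

Parallel minimum levy:
  Adjusted income: 826,000 zł + 170,000 zł + 178,000 zł = 1,174,000 zł
  Less exemption 25,000 zł → base 1,149,000 zł
  1,149,000 zł × 10% = 114,900 zł

152,150 zł > 114,900 zł, so the general income tax governs.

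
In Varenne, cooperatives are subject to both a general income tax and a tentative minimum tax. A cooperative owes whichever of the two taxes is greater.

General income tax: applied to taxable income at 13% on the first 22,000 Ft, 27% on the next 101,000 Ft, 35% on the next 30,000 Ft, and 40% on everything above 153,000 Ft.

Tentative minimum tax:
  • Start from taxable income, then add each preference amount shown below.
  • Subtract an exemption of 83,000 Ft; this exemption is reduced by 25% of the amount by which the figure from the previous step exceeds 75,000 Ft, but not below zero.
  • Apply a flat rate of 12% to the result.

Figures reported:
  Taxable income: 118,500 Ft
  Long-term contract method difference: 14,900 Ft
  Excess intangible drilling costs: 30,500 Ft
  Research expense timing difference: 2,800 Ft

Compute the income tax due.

Tentative minimum tax:
  Adjusted income: 118,500 Ft + 14,900 Ft + 30,500 Ft + 2,800 Ft = 166,700 Ft
  Exemption: 83,000 Ft − 25% × (166,700 Ft − 75,000 Ft) = 83,000 Ft − 22,925 Ft = 60,075 Ft
  Base: 166,700 Ft − 60,075 Ft = 106,625 Ft
  106,625 Ft × 12% = 12,795 Ft

General income tax:
  22,000 Ft × 13% = 2,860 Ft
  96,500 Ft × 27% = 26,055 Ft
  → 28,915 Ft

28,915 Ft > 12,795 Ft, so the general income tax governs.

28,915 Ft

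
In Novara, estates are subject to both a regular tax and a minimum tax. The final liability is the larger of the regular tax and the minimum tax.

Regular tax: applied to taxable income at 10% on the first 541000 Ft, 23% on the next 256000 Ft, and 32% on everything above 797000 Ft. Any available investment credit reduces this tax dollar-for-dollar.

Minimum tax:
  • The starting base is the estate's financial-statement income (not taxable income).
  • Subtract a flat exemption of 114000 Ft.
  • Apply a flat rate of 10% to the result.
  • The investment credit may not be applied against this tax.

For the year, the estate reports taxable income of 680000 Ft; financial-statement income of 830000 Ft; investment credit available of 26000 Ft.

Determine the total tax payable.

71600 Ft

Regular tax:
  541000 Ft × 10% = 54100 Ft
  139000 Ft × 23% = 31970 Ft
  → 86070 Ft
  Less investment credit 26000 Ft → 60070 Ft

Minimum tax:
  Base (financial-statement income): 830000 Ft
  Less exemption 114000 Ft → base 716000 Ft
  716000 Ft × 10% = 71600 Ft

71600 Ft > 60070 Ft, so the minimum tax is the binding amount.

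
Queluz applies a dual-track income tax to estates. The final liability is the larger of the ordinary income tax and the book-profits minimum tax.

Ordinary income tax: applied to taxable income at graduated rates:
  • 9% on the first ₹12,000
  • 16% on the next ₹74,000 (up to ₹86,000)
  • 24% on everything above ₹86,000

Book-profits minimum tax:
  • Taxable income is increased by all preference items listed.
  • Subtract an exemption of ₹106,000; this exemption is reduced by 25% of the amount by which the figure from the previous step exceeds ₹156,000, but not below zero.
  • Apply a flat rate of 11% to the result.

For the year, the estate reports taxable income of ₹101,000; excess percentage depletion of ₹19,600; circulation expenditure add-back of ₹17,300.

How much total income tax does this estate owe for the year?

Book-profits minimum tax:
  Adjusted income: ₹101,000 + ₹19,600 + ₹17,300 = ₹137,900
  Exemption: ₹137,900 ≤ ₹156,000, so full ₹106,000 applies
  Base: ₹137,900 − ₹106,000 = ₹31,900
  ₹31,900 × 11% = ₹3,509

Ordinary income tax:
  ₹12,000 × 9% = ₹1,080
  ₹74,000 × 16% = ₹11,840
  ₹15,000 × 24% = ₹3,600
  → ₹16,520

₹16,520 > ₹3,509, so the ordinary income tax governs.

₹16,520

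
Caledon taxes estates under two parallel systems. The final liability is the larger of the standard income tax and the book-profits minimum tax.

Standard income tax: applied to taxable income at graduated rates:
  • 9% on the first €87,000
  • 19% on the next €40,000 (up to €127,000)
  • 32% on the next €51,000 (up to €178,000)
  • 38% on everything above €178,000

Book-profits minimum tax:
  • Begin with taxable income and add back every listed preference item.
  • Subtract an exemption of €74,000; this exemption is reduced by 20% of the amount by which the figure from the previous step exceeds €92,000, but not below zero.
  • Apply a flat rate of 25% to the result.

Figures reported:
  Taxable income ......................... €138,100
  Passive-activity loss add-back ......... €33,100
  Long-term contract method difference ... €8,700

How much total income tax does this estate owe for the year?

Book-profits minimum tax:
  Adjusted income: €138,100 + €33,100 + €8,700 = €179,900
  Exemption: €74,000 − 20% × (€179,900 − €92,000) = €74,000 − €17,580 = €56,420
  Base: €179,900 − €56,420 = €123,480
  €123,480 × 25% = €30,870

Standard income tax:
  €87,000 × 9% = €7,830
  €40,000 × 19% = €7,600
  €11,100 × 32% = €3,552
  → €18,982

€30,870 > €18,982, so the book-profits minimum tax is the binding amount.

€30,870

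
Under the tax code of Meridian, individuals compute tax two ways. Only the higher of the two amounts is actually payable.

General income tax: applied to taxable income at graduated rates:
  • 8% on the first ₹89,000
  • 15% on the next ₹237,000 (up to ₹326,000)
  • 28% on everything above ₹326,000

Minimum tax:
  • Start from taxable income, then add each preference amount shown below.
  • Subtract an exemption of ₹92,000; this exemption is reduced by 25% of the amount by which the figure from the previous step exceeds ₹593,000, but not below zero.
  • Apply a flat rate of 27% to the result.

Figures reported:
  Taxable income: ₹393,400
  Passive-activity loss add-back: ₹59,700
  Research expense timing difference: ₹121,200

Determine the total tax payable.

Minimum tax:
  Adjusted income: ₹393,400 + ₹59,700 + ₹121,200 = ₹574,300
  Exemption: ₹574,300 ≤ ₹593,000, so full ₹92,000 applies
  Base: ₹574,300 − ₹92,000 = ₹482,300
  ₹482,300 × 27% = ₹130,221

General income tax:
  ₹89,000 × 8% = ₹7,120
  ₹237,000 × 15% = ₹35,550
  ₹67,400 × 28% = ₹18,872
  → ₹61,542

₹130,221 > ₹61,542, so the minimum tax is the binding amount.

₹130,221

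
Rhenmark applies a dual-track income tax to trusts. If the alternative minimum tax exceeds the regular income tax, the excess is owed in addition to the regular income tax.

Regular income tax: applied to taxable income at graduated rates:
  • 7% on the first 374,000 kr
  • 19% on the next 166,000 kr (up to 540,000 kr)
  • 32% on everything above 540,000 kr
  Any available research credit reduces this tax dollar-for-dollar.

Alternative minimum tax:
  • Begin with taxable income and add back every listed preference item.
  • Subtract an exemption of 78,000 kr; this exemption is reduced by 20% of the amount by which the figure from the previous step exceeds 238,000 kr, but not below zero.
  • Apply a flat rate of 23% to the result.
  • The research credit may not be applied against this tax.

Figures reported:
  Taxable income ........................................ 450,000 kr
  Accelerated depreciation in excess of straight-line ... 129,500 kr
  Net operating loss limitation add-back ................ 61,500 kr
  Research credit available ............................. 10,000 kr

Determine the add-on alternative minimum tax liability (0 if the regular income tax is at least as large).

Regular income tax:
  374,000 kr × 7% = 26,180 kr
  76,000 kr × 19% = 14,440 kr
  → 40,620 kr
  Less research credit 10,000 kr → 30,620 kr

Alternative minimum tax:
  Adjusted income: 450,000 kr + 129,500 kr + 61,500 kr = 641,000 kr
  Exemption: 20% × (641,000 kr − 238,000 kr) = 80,600 kr ≥ 78,000 kr, so the exemption is fully phased out
  Base: 641,000 kr − 0 kr = 641,000 kr
  641,000 kr × 23% = 147,430 kr

Excess of alternative minimum tax over regular income tax: 147,430 kr − 30,620 kr = 116,810 kr.

116,810 kr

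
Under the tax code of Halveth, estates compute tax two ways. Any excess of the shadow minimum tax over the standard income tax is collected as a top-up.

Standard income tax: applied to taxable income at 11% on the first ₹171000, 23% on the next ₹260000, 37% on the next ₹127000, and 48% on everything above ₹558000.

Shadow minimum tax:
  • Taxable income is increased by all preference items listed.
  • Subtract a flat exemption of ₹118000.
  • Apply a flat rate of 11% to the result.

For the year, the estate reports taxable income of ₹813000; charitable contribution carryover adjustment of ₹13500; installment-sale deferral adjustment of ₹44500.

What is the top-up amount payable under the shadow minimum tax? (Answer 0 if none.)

₹0

Standard income tax:
  ₹171000 × 11% = ₹18810
  ₹260000 × 23% = ₹59800
  ₹127000 × 37% = ₹46990
  ₹255000 × 48% = ₹122400
  → ₹248000

Shadow minimum tax:
  Adjusted income: ₹813000 + ₹13500 + ₹44500 = ₹871000
  Less exemption ₹118000 → base ₹753000
  ₹753000 × 11% = ₹82830

₹82830 ≤ ₹248000, so no add-on is due.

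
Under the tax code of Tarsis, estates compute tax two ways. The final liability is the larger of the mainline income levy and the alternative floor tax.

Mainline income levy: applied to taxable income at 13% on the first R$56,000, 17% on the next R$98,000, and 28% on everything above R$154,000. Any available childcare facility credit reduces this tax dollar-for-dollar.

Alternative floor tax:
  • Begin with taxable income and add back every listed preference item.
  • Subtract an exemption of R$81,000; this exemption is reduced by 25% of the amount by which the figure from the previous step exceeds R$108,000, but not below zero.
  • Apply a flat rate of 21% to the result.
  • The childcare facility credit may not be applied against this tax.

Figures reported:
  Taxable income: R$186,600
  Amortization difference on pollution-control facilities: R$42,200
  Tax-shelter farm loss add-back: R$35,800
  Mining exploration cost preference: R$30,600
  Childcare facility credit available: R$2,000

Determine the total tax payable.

R$54,810

Alternative floor tax:
  Adjusted income: R$186,600 + R$42,200 + R$35,800 + R$30,600 = R$295,200
  Exemption: R$81,000 − 25% × (R$295,200 − R$108,000) = R$81,000 − R$46,800 = R$34,200
  Base: R$295,200 − R$34,200 = R$261,000
  R$261,000 × 21% = R$54,810

Mainline income levy:
  R$56,000 × 13% = R$7,280
  R$98,000 × 17% = R$16,660
  R$32,600 × 28% = R$9,128
  → R$33,068
  Less childcare facility credit R$2,000 → R$31,068

R$54,810 > R$31,068, so the alternative floor tax is the binding amount.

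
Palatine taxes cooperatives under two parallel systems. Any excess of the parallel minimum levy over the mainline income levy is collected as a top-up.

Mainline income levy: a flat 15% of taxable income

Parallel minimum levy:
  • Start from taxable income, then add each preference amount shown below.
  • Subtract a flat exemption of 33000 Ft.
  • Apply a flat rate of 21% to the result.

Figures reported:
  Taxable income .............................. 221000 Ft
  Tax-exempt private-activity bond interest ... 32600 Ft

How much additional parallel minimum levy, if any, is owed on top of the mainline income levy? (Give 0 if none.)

13176 Ft

Mainline income levy:
  221000 Ft × 15% = 33150 Ft

Parallel minimum levy:
  Adjusted income: 221000 Ft + 32600 Ft = 253600 Ft
  Less exemption 33000 Ft → base 220600 Ft
  220600 Ft × 21% = 46326 Ft

Excess of parallel minimum levy over mainline income levy: 46326 Ft − 33150 Ft = 13176 Ft.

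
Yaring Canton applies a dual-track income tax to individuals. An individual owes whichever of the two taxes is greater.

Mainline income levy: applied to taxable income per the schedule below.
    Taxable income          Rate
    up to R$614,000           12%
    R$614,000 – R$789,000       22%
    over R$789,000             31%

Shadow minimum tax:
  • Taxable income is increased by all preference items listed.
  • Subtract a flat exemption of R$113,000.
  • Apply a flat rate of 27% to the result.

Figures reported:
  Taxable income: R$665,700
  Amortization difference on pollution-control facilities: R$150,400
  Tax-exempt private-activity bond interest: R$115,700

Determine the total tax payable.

Shadow minimum tax:
  Adjusted income: R$665,700 + R$150,400 + R$115,700 = R$931,800
  Less exemption R$113,000 → base R$818,800
  R$818,800 × 27% = R$221,076

Mainline income levy:
  R$614,000 × 12% = R$73,680
  R$51,700 × 22% = R$11,374
  → R$85,054

R$221,076 > R$85,054, so the shadow minimum tax is the binding amount.

R$221,076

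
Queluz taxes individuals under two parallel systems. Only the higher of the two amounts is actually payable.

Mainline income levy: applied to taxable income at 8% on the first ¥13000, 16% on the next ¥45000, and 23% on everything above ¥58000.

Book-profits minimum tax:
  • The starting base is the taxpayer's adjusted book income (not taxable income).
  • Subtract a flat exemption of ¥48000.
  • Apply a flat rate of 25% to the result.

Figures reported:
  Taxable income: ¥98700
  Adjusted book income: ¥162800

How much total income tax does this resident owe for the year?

Book-profits minimum tax:
  Base (adjusted book income): ¥162800
  Less exemption ¥48000 → base ¥114800
  ¥114800 × 25% = ¥28700

Mainline income levy:
  ¥13000 × 8% = ¥1040
  ¥45000 × 16% = ¥7200
  ¥40700 × 23% = ¥9361
  → ¥17601

¥28700 > ¥17601, so the book-profits minimum tax is the binding amount.

¥28700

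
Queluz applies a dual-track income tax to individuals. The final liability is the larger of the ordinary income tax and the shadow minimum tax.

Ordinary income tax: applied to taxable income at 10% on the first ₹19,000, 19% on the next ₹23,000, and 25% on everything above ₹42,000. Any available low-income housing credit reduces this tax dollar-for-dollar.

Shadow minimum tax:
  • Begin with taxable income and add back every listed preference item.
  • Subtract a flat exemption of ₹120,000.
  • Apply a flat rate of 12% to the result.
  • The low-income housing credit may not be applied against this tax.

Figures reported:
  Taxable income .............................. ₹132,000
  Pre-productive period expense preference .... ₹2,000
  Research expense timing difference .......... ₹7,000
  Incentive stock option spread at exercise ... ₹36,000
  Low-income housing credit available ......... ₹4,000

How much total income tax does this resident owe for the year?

Shadow minimum tax:
  Adjusted income: ₹132,000 + ₹2,000 + ₹7,000 + ₹36,000 = ₹177,000
  Less exemption ₹120,000 → base ₹57,000
  ₹57,000 × 12% = ₹6,840

Ordinary income tax:
  ₹19,000 × 10% = ₹1,900
  ₹23,000 × 19% = ₹4,370
  ₹90,000 × 25% = ₹22,500
  → ₹28,770
  Less low-income housing credit ₹4,000 → ₹24,770

₹24,770 > ₹6,840, so the ordinary income tax governs.

₹24,770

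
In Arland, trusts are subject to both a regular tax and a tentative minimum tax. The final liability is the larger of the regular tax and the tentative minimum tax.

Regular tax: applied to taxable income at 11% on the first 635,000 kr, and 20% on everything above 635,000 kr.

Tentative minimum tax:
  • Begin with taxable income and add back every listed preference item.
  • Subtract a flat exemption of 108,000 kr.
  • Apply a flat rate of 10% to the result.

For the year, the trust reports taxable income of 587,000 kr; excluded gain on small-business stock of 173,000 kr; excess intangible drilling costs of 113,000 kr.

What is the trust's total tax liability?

Tentative minimum tax:
  Adjusted income: 587,000 kr + 173,000 kr + 113,000 kr = 873,000 kr
  Less exemption 108,000 kr → base 765,000 kr
  765,000 kr × 10% = 76,500 kr

Regular tax:
  587,000 kr × 11% = 64,570 kr

76,500 kr > 64,570 kr, so the tentative minimum tax is the binding amount.

76,500 kr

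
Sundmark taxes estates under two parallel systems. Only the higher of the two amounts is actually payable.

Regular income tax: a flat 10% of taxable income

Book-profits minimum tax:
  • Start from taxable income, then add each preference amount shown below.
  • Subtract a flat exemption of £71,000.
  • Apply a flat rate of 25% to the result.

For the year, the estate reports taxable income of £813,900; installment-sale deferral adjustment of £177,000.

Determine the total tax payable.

£229,975

Book-profits minimum tax:
  Adjusted income: £813,900 + £177,000 = £990,900
  Less exemption £71,000 → base £919,900
  £919,900 × 25% = £229,975

Regular income tax:
  £813,900 × 10% = £81,390

£229,975 > £81,390, so the book-profits minimum tax is the binding amount.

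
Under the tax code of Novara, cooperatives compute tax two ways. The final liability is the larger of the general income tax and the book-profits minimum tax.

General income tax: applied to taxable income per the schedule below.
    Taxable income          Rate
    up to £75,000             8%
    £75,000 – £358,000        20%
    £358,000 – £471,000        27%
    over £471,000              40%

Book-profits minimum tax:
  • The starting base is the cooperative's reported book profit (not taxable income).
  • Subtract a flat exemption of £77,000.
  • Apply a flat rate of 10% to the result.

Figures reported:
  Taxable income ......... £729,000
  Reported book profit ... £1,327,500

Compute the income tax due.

£196,310

Book-profits minimum tax:
  Base (reported book profit): £1,327,500
  Less exemption £77,000 → base £1,250,500
  £1,250,500 × 10% = £125,050

General income tax:
  £75,000 × 8% = £6,000
  £283,000 × 20% = £56,600
  £113,000 × 27% = £30,510
  £258,000 × 40% = £103,200
  → £196,310

£196,310 > £125,050, so the general income tax governs.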